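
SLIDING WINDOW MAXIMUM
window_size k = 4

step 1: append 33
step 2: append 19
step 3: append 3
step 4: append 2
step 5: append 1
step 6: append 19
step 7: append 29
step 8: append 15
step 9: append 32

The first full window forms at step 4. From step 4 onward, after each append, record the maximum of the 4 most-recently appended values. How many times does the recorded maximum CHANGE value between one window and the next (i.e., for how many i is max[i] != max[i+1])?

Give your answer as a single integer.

step 1: append 33 -> window=[33] (not full yet)
step 2: append 19 -> window=[33, 19] (not full yet)
step 3: append 3 -> window=[33, 19, 3] (not full yet)
step 4: append 2 -> window=[33, 19, 3, 2] -> max=33
step 5: append 1 -> window=[19, 3, 2, 1] -> max=19
step 6: append 19 -> window=[3, 2, 1, 19] -> max=19
step 7: append 29 -> window=[2, 1, 19, 29] -> max=29
step 8: append 15 -> window=[1, 19, 29, 15] -> max=29
step 9: append 32 -> window=[19, 29, 15, 32] -> max=32
Recorded maximums: 33 19 19 29 29 32
Changes between consecutive maximums: 3

Answer: 3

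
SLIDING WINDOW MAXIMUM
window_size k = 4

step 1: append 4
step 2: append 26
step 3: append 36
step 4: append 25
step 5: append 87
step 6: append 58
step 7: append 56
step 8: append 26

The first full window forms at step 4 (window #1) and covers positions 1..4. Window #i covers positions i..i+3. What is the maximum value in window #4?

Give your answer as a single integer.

Answer: 87

Derivation:
step 1: append 4 -> window=[4] (not full yet)
step 2: append 26 -> window=[4, 26] (not full yet)
step 3: append 36 -> window=[4, 26, 36] (not full yet)
step 4: append 25 -> window=[4, 26, 36, 25] -> max=36
step 5: append 87 -> window=[26, 36, 25, 87] -> max=87
step 6: append 58 -> window=[36, 25, 87, 58] -> max=87
step 7: append 56 -> window=[25, 87, 58, 56] -> max=87
Window #4 max = 87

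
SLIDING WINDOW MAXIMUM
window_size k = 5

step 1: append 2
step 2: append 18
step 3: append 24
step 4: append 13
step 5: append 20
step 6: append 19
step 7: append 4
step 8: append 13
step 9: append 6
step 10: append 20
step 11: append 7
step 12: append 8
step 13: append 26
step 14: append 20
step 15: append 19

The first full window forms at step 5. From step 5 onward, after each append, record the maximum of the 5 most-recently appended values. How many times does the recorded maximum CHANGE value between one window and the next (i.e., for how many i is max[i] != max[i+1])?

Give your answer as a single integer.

step 1: append 2 -> window=[2] (not full yet)
step 2: append 18 -> window=[2, 18] (not full yet)
step 3: append 24 -> window=[2, 18, 24] (not full yet)
step 4: append 13 -> window=[2, 18, 24, 13] (not full yet)
step 5: append 20 -> window=[2, 18, 24, 13, 20] -> max=24
step 6: append 19 -> window=[18, 24, 13, 20, 19] -> max=24
step 7: append 4 -> window=[24, 13, 20, 19, 4] -> max=24
step 8: append 13 -> window=[13, 20, 19, 4, 13] -> max=20
step 9: append 6 -> window=[20, 19, 4, 13, 6] -> max=20
step 10: append 20 -> window=[19, 4, 13, 6, 20] -> max=20
step 11: append 7 -> window=[4, 13, 6, 20, 7] -> max=20
step 12: append 8 -> window=[13, 6, 20, 7, 8] -> max=20
step 13: append 26 -> window=[6, 20, 7, 8, 26] -> max=26
step 14: append 20 -> window=[20, 7, 8, 26, 20] -> max=26
step 15: append 19 -> window=[7, 8, 26, 20, 19] -> max=26
Recorded maximums: 24 24 24 20 20 20 20 20 26 26 26
Changes between consecutive maximums: 2

Answer: 2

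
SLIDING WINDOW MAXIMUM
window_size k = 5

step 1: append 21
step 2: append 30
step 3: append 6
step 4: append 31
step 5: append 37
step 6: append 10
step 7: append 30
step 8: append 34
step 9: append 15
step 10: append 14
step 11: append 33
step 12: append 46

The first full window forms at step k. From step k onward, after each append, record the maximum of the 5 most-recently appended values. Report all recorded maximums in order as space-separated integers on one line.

step 1: append 21 -> window=[21] (not full yet)
step 2: append 30 -> window=[21, 30] (not full yet)
step 3: append 6 -> window=[21, 30, 6] (not full yet)
step 4: append 31 -> window=[21, 30, 6, 31] (not full yet)
step 5: append 37 -> window=[21, 30, 6, 31, 37] -> max=37
step 6: append 10 -> window=[30, 6, 31, 37, 10] -> max=37
step 7: append 30 -> window=[6, 31, 37, 10, 30] -> max=37
step 8: append 34 -> window=[31, 37, 10, 30, 34] -> max=37
step 9: append 15 -> window=[37, 10, 30, 34, 15] -> max=37
step 10: append 14 -> window=[10, 30, 34, 15, 14] -> max=34
step 11: append 33 -> window=[30, 34, 15, 14, 33] -> max=34
step 12: append 46 -> window=[34, 15, 14, 33, 46] -> max=46

Answer: 37 37 37 37 37 34 34 46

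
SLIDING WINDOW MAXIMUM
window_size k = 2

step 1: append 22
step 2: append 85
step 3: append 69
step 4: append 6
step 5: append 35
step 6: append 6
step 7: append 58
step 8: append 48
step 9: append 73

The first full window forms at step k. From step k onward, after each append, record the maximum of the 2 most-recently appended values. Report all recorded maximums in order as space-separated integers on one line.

step 1: append 22 -> window=[22] (not full yet)
step 2: append 85 -> window=[22, 85] -> max=85
step 3: append 69 -> window=[85, 69] -> max=85
step 4: append 6 -> window=[69, 6] -> max=69
step 5: append 35 -> window=[6, 35] -> max=35
step 6: append 6 -> window=[35, 6] -> max=35
step 7: append 58 -> window=[6, 58] -> max=58
step 8: append 48 -> window=[58, 48] -> max=58
step 9: append 73 -> window=[48, 73] -> max=73

Answer: 85 85 69 35 35 58 58 73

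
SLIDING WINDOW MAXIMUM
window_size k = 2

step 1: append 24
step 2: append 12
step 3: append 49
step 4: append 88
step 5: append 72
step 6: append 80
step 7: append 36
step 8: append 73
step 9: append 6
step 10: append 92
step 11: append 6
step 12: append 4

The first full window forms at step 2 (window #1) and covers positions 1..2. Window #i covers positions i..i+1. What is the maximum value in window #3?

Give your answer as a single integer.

Answer: 88

Derivation:
step 1: append 24 -> window=[24] (not full yet)
step 2: append 12 -> window=[24, 12] -> max=24
step 3: append 49 -> window=[12, 49] -> max=49
step 4: append 88 -> window=[49, 88] -> max=88
Window #3 max = 88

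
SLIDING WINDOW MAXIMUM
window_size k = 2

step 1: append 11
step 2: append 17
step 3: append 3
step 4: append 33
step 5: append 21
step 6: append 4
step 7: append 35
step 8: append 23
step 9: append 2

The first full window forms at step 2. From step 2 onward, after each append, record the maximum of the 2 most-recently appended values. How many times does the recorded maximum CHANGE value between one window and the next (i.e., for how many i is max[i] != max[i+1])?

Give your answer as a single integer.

Answer: 4

Derivation:
step 1: append 11 -> window=[11] (not full yet)
step 2: append 17 -> window=[11, 17] -> max=17
step 3: append 3 -> window=[17, 3] -> max=17
step 4: append 33 -> window=[3, 33] -> max=33
step 5: append 21 -> window=[33, 21] -> max=33
step 6: append 4 -> window=[21, 4] -> max=21
step 7: append 35 -> window=[4, 35] -> max=35
step 8: append 23 -> window=[35, 23] -> max=35
step 9: append 2 -> window=[23, 2] -> max=23
Recorded maximums: 17 17 33 33 21 35 35 23
Changes between consecutive maximums: 4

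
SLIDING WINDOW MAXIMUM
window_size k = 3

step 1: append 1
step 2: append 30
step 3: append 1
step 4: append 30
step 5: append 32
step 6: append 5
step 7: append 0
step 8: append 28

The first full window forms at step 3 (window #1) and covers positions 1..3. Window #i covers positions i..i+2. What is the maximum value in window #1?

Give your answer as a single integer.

step 1: append 1 -> window=[1] (not full yet)
step 2: append 30 -> window=[1, 30] (not full yet)
step 3: append 1 -> window=[1, 30, 1] -> max=30
Window #1 max = 30

Answer: 30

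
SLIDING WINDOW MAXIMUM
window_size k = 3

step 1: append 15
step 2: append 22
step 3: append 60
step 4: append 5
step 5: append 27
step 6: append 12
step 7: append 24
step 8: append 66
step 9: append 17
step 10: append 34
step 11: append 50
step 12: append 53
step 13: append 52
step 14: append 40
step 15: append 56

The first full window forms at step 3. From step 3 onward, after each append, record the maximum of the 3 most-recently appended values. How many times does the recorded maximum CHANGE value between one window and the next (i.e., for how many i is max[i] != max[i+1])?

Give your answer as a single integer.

step 1: append 15 -> window=[15] (not full yet)
step 2: append 22 -> window=[15, 22] (not full yet)
step 3: append 60 -> window=[15, 22, 60] -> max=60
step 4: append 5 -> window=[22, 60, 5] -> max=60
step 5: append 27 -> window=[60, 5, 27] -> max=60
step 6: append 12 -> window=[5, 27, 12] -> max=27
step 7: append 24 -> window=[27, 12, 24] -> max=27
step 8: append 66 -> window=[12, 24, 66] -> max=66
step 9: append 17 -> window=[24, 66, 17] -> max=66
step 10: append 34 -> window=[66, 17, 34] -> max=66
step 11: append 50 -> window=[17, 34, 50] -> max=50
step 12: append 53 -> window=[34, 50, 53] -> max=53
step 13: append 52 -> window=[50, 53, 52] -> max=53
step 14: append 40 -> window=[53, 52, 40] -> max=53
step 15: append 56 -> window=[52, 40, 56] -> max=56
Recorded maximums: 60 60 60 27 27 66 66 66 50 53 53 53 56
Changes between consecutive maximums: 5

Answer: 5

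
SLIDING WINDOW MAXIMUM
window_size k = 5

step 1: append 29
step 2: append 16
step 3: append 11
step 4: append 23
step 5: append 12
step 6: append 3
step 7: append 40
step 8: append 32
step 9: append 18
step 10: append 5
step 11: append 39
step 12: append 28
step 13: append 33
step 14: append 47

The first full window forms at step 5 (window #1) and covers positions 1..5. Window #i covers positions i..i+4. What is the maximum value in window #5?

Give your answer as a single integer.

step 1: append 29 -> window=[29] (not full yet)
step 2: append 16 -> window=[29, 16] (not full yet)
step 3: append 11 -> window=[29, 16, 11] (not full yet)
step 4: append 23 -> window=[29, 16, 11, 23] (not full yet)
step 5: append 12 -> window=[29, 16, 11, 23, 12] -> max=29
step 6: append 3 -> window=[16, 11, 23, 12, 3] -> max=23
step 7: append 40 -> window=[11, 23, 12, 3, 40] -> max=40
step 8: append 32 -> window=[23, 12, 3, 40, 32] -> max=40
step 9: append 18 -> window=[12, 3, 40, 32, 18] -> max=40
Window #5 max = 40

Answer: 40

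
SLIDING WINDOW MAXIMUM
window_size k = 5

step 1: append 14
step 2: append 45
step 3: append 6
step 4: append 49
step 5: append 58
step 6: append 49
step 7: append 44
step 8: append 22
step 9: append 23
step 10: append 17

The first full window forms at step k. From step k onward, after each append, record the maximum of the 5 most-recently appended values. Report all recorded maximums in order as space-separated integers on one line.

step 1: append 14 -> window=[14] (not full yet)
step 2: append 45 -> window=[14, 45] (not full yet)
step 3: append 6 -> window=[14, 45, 6] (not full yet)
step 4: append 49 -> window=[14, 45, 6, 49] (not full yet)
step 5: append 58 -> window=[14, 45, 6, 49, 58] -> max=58
step 6: append 49 -> window=[45, 6, 49, 58, 49] -> max=58
step 7: append 44 -> window=[6, 49, 58, 49, 44] -> max=58
step 8: append 22 -> window=[49, 58, 49, 44, 22] -> max=58
step 9: append 23 -> window=[58, 49, 44, 22, 23] -> max=58
step 10: append 17 -> window=[49, 44, 22, 23, 17] -> max=49

Answer: 58 58 58 58 58 49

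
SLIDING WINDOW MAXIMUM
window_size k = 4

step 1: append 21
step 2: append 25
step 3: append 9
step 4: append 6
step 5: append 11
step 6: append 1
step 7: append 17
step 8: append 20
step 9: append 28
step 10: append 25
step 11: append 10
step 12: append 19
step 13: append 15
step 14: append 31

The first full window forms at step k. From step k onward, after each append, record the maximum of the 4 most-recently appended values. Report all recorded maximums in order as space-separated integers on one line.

step 1: append 21 -> window=[21] (not full yet)
step 2: append 25 -> window=[21, 25] (not full yet)
step 3: append 9 -> window=[21, 25, 9] (not full yet)
step 4: append 6 -> window=[21, 25, 9, 6] -> max=25
step 5: append 11 -> window=[25, 9, 6, 11] -> max=25
step 6: append 1 -> window=[9, 6, 11, 1] -> max=11
step 7: append 17 -> window=[6, 11, 1, 17] -> max=17
step 8: append 20 -> window=[11, 1, 17, 20] -> max=20
step 9: append 28 -> window=[1, 17, 20, 28] -> max=28
step 10: append 25 -> window=[17, 20, 28, 25] -> max=28
step 11: append 10 -> window=[20, 28, 25, 10] -> max=28
step 12: append 19 -> window=[28, 25, 10, 19] -> max=28
step 13: append 15 -> window=[25, 10, 19, 15] -> max=25
step 14: append 31 -> window=[10, 19, 15, 31] -> max=31

Answer: 25 25 11 17 20 28 28 28 28 25 31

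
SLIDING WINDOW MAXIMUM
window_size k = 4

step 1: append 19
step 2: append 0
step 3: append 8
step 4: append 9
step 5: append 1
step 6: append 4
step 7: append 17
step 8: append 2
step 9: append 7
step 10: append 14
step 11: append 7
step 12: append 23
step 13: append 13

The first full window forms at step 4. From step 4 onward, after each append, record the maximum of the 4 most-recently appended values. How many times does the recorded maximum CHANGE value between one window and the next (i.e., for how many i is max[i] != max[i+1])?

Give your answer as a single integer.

step 1: append 19 -> window=[19] (not full yet)
step 2: append 0 -> window=[19, 0] (not full yet)
step 3: append 8 -> window=[19, 0, 8] (not full yet)
step 4: append 9 -> window=[19, 0, 8, 9] -> max=19
step 5: append 1 -> window=[0, 8, 9, 1] -> max=9
step 6: append 4 -> window=[8, 9, 1, 4] -> max=9
step 7: append 17 -> window=[9, 1, 4, 17] -> max=17
step 8: append 2 -> window=[1, 4, 17, 2] -> max=17
step 9: append 7 -> window=[4, 17, 2, 7] -> max=17
step 10: append 14 -> window=[17, 2, 7, 14] -> max=17
step 11: append 7 -> window=[2, 7, 14, 7] -> max=14
step 12: append 23 -> window=[7, 14, 7, 23] -> max=23
step 13: append 13 -> window=[14, 7, 23, 13] -> max=23
Recorded maximums: 19 9 9 17 17 17 17 14 23 23
Changes between consecutive maximums: 4

Answer: 4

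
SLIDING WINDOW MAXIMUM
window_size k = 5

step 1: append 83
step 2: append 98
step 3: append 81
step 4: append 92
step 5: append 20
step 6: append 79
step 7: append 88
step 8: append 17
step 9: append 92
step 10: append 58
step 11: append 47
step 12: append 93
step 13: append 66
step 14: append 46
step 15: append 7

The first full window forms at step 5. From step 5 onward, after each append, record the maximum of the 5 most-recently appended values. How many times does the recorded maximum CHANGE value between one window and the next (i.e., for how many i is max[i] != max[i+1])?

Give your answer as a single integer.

step 1: append 83 -> window=[83] (not full yet)
step 2: append 98 -> window=[83, 98] (not full yet)
step 3: append 81 -> window=[83, 98, 81] (not full yet)
step 4: append 92 -> window=[83, 98, 81, 92] (not full yet)
step 5: append 20 -> window=[83, 98, 81, 92, 20] -> max=98
step 6: append 79 -> window=[98, 81, 92, 20, 79] -> max=98
step 7: append 88 -> window=[81, 92, 20, 79, 88] -> max=92
step 8: append 17 -> window=[92, 20, 79, 88, 17] -> max=92
step 9: append 92 -> window=[20, 79, 88, 17, 92] -> max=92
step 10: append 58 -> window=[79, 88, 17, 92, 58] -> max=92
step 11: append 47 -> window=[88, 17, 92, 58, 47] -> max=92
step 12: append 93 -> window=[17, 92, 58, 47, 93] -> max=93
step 13: append 66 -> window=[92, 58, 47, 93, 66] -> max=93
step 14: append 46 -> window=[58, 47, 93, 66, 46] -> max=93
step 15: append 7 -> window=[47, 93, 66, 46, 7] -> max=93
Recorded maximums: 98 98 92 92 92 92 92 93 93 93 93
Changes between consecutive maximums: 2

Answer: 2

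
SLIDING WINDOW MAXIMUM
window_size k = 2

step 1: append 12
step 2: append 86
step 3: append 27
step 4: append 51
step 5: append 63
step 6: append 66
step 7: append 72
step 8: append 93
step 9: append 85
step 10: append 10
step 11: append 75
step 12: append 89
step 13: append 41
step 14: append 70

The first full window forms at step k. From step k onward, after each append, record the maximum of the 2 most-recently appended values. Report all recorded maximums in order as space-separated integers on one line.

Answer: 86 86 51 63 66 72 93 93 85 75 89 89 70

Derivation:
step 1: append 12 -> window=[12] (not full yet)
step 2: append 86 -> window=[12, 86] -> max=86
step 3: append 27 -> window=[86, 27] -> max=86
step 4: append 51 -> window=[27, 51] -> max=51
step 5: append 63 -> window=[51, 63] -> max=63
step 6: append 66 -> window=[63, 66] -> max=66
step 7: append 72 -> window=[66, 72] -> max=72
step 8: append 93 -> window=[72, 93] -> max=93
step 9: append 85 -> window=[93, 85] -> max=93
step 10: append 10 -> window=[85, 10] -> max=85
step 11: append 75 -> window=[10, 75] -> max=75
step 12: append 89 -> window=[75, 89] -> max=89
step 13: append 41 -> window=[89, 41] -> max=89
step 14: append 70 -> window=[41, 70] -> max=70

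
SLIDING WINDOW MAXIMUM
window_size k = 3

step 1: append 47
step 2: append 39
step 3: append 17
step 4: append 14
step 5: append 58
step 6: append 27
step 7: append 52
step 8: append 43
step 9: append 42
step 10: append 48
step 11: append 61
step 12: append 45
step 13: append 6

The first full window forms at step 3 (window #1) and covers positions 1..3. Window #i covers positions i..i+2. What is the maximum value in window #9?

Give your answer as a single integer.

step 1: append 47 -> window=[47] (not full yet)
step 2: append 39 -> window=[47, 39] (not full yet)
step 3: append 17 -> window=[47, 39, 17] -> max=47
step 4: append 14 -> window=[39, 17, 14] -> max=39
step 5: append 58 -> window=[17, 14, 58] -> max=58
step 6: append 27 -> window=[14, 58, 27] -> max=58
step 7: append 52 -> window=[58, 27, 52] -> max=58
step 8: append 43 -> window=[27, 52, 43] -> max=52
step 9: append 42 -> window=[52, 43, 42] -> max=52
step 10: append 48 -> window=[43, 42, 48] -> max=48
step 11: append 61 -> window=[42, 48, 61] -> max=61
Window #9 max = 61

Answer: 61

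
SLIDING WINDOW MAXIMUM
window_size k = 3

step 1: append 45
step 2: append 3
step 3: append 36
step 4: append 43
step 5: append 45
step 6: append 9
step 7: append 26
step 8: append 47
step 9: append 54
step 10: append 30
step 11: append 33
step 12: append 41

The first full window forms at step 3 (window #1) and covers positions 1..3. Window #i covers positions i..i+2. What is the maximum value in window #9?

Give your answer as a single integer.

step 1: append 45 -> window=[45] (not full yet)
step 2: append 3 -> window=[45, 3] (not full yet)
step 3: append 36 -> window=[45, 3, 36] -> max=45
step 4: append 43 -> window=[3, 36, 43] -> max=43
step 5: append 45 -> window=[36, 43, 45] -> max=45
step 6: append 9 -> window=[43, 45, 9] -> max=45
step 7: append 26 -> window=[45, 9, 26] -> max=45
step 8: append 47 -> window=[9, 26, 47] -> max=47
step 9: append 54 -> window=[26, 47, 54] -> max=54
step 10: append 30 -> window=[47, 54, 30] -> max=54
step 11: append 33 -> window=[54, 30, 33] -> max=54
Window #9 max = 54

Answer: 54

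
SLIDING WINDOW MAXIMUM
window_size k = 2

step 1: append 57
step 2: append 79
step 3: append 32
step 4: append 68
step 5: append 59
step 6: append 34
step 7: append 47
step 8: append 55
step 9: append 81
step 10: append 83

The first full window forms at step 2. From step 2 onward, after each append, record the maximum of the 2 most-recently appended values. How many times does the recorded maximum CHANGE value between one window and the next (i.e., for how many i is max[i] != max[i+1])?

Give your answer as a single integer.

Answer: 6

Derivation:
step 1: append 57 -> window=[57] (not full yet)
step 2: append 79 -> window=[57, 79] -> max=79
step 3: append 32 -> window=[79, 32] -> max=79
step 4: append 68 -> window=[32, 68] -> max=68
step 5: append 59 -> window=[68, 59] -> max=68
step 6: append 34 -> window=[59, 34] -> max=59
step 7: append 47 -> window=[34, 47] -> max=47
step 8: append 55 -> window=[47, 55] -> max=55
step 9: append 81 -> window=[55, 81] -> max=81
step 10: append 83 -> window=[81, 83] -> max=83
Recorded maximums: 79 79 68 68 59 47 55 81 83
Changes between consecutive maximums: 6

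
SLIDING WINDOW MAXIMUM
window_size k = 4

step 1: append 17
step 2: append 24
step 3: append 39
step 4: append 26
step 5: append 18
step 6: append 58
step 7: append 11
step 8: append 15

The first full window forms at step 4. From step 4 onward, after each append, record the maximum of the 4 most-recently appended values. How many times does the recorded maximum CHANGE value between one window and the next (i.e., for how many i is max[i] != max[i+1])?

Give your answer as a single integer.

step 1: append 17 -> window=[17] (not full yet)
step 2: append 24 -> window=[17, 24] (not full yet)
step 3: append 39 -> window=[17, 24, 39] (not full yet)
step 4: append 26 -> window=[17, 24, 39, 26] -> max=39
step 5: append 18 -> window=[24, 39, 26, 18] -> max=39
step 6: append 58 -> window=[39, 26, 18, 58] -> max=58
step 7: append 11 -> window=[26, 18, 58, 11] -> max=58
step 8: append 15 -> window=[18, 58, 11, 15] -> max=58
Recorded maximums: 39 39 58 58 58
Changes between consecutive maximums: 1

Answer: 1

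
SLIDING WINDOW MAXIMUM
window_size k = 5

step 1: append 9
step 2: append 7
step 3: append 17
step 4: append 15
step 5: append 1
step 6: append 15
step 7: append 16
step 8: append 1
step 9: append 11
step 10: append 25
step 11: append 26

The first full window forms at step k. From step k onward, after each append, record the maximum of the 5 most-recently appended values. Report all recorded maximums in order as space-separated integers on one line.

step 1: append 9 -> window=[9] (not full yet)
step 2: append 7 -> window=[9, 7] (not full yet)
step 3: append 17 -> window=[9, 7, 17] (not full yet)
step 4: append 15 -> window=[9, 7, 17, 15] (not full yet)
step 5: append 1 -> window=[9, 7, 17, 15, 1] -> max=17
step 6: append 15 -> window=[7, 17, 15, 1, 15] -> max=17
step 7: append 16 -> window=[17, 15, 1, 15, 16] -> max=17
step 8: append 1 -> window=[15, 1, 15, 16, 1] -> max=16
step 9: append 11 -> window=[1, 15, 16, 1, 11] -> max=16
step 10: append 25 -> window=[15, 16, 1, 11, 25] -> max=25
step 11: append 26 -> window=[16, 1, 11, 25, 26] -> max=26

Answer: 17 17 17 16 16 25 26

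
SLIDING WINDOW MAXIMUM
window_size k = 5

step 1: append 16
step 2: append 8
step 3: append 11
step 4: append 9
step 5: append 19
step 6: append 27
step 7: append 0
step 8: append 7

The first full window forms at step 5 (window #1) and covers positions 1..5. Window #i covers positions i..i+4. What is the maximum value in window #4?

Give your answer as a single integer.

step 1: append 16 -> window=[16] (not full yet)
step 2: append 8 -> window=[16, 8] (not full yet)
step 3: append 11 -> window=[16, 8, 11] (not full yet)
step 4: append 9 -> window=[16, 8, 11, 9] (not full yet)
step 5: append 19 -> window=[16, 8, 11, 9, 19] -> max=19
step 6: append 27 -> window=[8, 11, 9, 19, 27] -> max=27
step 7: append 0 -> window=[11, 9, 19, 27, 0] -> max=27
step 8: append 7 -> window=[9, 19, 27, 0, 7] -> max=27
Window #4 max = 27

Answer: 27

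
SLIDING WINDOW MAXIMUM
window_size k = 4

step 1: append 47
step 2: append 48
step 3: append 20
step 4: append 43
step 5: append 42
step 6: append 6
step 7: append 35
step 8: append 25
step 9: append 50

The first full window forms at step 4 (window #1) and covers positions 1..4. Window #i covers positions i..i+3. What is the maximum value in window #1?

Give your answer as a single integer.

Answer: 48

Derivation:
step 1: append 47 -> window=[47] (not full yet)
step 2: append 48 -> window=[47, 48] (not full yet)
step 3: append 20 -> window=[47, 48, 20] (not full yet)
step 4: append 43 -> window=[47, 48, 20, 43] -> max=48
Window #1 max = 48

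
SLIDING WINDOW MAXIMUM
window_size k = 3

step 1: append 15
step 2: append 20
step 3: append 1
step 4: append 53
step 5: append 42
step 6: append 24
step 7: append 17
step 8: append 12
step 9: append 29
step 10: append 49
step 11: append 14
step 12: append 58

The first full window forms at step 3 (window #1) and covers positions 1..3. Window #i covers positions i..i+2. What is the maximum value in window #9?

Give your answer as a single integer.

Answer: 49

Derivation:
step 1: append 15 -> window=[15] (not full yet)
step 2: append 20 -> window=[15, 20] (not full yet)
step 3: append 1 -> window=[15, 20, 1] -> max=20
step 4: append 53 -> window=[20, 1, 53] -> max=53
step 5: append 42 -> window=[1, 53, 42] -> max=53
step 6: append 24 -> window=[53, 42, 24] -> max=53
step 7: append 17 -> window=[42, 24, 17] -> max=42
step 8: append 12 -> window=[24, 17, 12] -> max=24
step 9: append 29 -> window=[17, 12, 29] -> max=29
step 10: append 49 -> window=[12, 29, 49] -> max=49
step 11: append 14 -> window=[29, 49, 14] -> max=49
Window #9 max = 49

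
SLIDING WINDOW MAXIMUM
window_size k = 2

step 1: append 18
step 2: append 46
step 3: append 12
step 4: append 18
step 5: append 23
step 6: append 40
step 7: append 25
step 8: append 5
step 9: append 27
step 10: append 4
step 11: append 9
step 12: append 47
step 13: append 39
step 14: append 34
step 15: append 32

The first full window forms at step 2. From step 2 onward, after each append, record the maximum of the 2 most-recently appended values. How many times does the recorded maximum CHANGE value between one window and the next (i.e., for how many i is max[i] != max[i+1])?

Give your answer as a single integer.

step 1: append 18 -> window=[18] (not full yet)
step 2: append 46 -> window=[18, 46] -> max=46
step 3: append 12 -> window=[46, 12] -> max=46
step 4: append 18 -> window=[12, 18] -> max=18
step 5: append 23 -> window=[18, 23] -> max=23
step 6: append 40 -> window=[23, 40] -> max=40
step 7: append 25 -> window=[40, 25] -> max=40
step 8: append 5 -> window=[25, 5] -> max=25
step 9: append 27 -> window=[5, 27] -> max=27
step 10: append 4 -> window=[27, 4] -> max=27
step 11: append 9 -> window=[4, 9] -> max=9
step 12: append 47 -> window=[9, 47] -> max=47
step 13: append 39 -> window=[47, 39] -> max=47
step 14: append 34 -> window=[39, 34] -> max=39
step 15: append 32 -> window=[34, 32] -> max=34
Recorded maximums: 46 46 18 23 40 40 25 27 27 9 47 47 39 34
Changes between consecutive maximums: 9

Answer: 9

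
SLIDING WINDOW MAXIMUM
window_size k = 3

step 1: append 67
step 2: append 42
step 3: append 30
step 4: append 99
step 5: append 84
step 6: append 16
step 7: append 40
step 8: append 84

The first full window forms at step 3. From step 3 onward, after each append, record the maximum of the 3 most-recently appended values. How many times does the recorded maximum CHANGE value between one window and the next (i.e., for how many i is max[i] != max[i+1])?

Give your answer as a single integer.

Answer: 2

Derivation:
step 1: append 67 -> window=[67] (not full yet)
step 2: append 42 -> window=[67, 42] (not full yet)
step 3: append 30 -> window=[67, 42, 30] -> max=67
step 4: append 99 -> window=[42, 30, 99] -> max=99
step 5: append 84 -> window=[30, 99, 84] -> max=99
step 6: append 16 -> window=[99, 84, 16] -> max=99
step 7: append 40 -> window=[84, 16, 40] -> max=84
step 8: append 84 -> window=[16, 40, 84] -> max=84
Recorded maximums: 67 99 99 99 84 84
Changes between consecutive maximums: 2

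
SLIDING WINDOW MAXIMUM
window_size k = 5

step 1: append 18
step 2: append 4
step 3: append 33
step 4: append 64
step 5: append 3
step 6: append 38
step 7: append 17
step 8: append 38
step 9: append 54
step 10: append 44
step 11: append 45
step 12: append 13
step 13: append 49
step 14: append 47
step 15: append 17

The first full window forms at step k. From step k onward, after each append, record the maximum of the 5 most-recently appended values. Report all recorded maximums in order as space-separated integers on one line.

Answer: 64 64 64 64 54 54 54 54 54 49 49

Derivation:
step 1: append 18 -> window=[18] (not full yet)
step 2: append 4 -> window=[18, 4] (not full yet)
step 3: append 33 -> window=[18, 4, 33] (not full yet)
step 4: append 64 -> window=[18, 4, 33, 64] (not full yet)
step 5: append 3 -> window=[18, 4, 33, 64, 3] -> max=64
step 6: append 38 -> window=[4, 33, 64, 3, 38] -> max=64
step 7: append 17 -> window=[33, 64, 3, 38, 17] -> max=64
step 8: append 38 -> window=[64, 3, 38, 17, 38] -> max=64
step 9: append 54 -> window=[3, 38, 17, 38, 54] -> max=54
step 10: append 44 -> window=[38, 17, 38, 54, 44] -> max=54
step 11: append 45 -> window=[17, 38, 54, 44, 45] -> max=54
step 12: append 13 -> window=[38, 54, 44, 45, 13] -> max=54
step 13: append 49 -> window=[54, 44, 45, 13, 49] -> max=54
step 14: append 47 -> window=[44, 45, 13, 49, 47] -> max=49
step 15: append 17 -> window=[45, 13, 49, 47, 17] -> max=49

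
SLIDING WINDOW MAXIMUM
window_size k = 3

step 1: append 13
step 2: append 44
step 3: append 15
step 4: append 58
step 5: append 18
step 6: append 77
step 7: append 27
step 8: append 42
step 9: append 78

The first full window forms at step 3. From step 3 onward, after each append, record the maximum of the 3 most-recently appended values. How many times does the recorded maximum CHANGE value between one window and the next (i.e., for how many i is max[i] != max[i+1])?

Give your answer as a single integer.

Answer: 3

Derivation:
step 1: append 13 -> window=[13] (not full yet)
step 2: append 44 -> window=[13, 44] (not full yet)
step 3: append 15 -> window=[13, 44, 15] -> max=44
step 4: append 58 -> window=[44, 15, 58] -> max=58
step 5: append 18 -> window=[15, 58, 18] -> max=58
step 6: append 77 -> window=[58, 18, 77] -> max=77
step 7: append 27 -> window=[18, 77, 27] -> max=77
step 8: append 42 -> window=[77, 27, 42] -> max=77
step 9: append 78 -> window=[27, 42, 78] -> max=78
Recorded maximums: 44 58 58 77 77 77 78
Changes between consecutive maximums: 3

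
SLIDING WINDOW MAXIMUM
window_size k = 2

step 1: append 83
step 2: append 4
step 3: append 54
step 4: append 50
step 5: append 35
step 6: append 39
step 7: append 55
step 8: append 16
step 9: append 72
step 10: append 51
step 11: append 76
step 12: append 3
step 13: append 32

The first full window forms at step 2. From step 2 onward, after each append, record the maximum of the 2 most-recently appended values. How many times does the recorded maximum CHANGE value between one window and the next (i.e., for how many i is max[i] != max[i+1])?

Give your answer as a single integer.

step 1: append 83 -> window=[83] (not full yet)
step 2: append 4 -> window=[83, 4] -> max=83
step 3: append 54 -> window=[4, 54] -> max=54
step 4: append 50 -> window=[54, 50] -> max=54
step 5: append 35 -> window=[50, 35] -> max=50
step 6: append 39 -> window=[35, 39] -> max=39
step 7: append 55 -> window=[39, 55] -> max=55
step 8: append 16 -> window=[55, 16] -> max=55
step 9: append 72 -> window=[16, 72] -> max=72
step 10: append 51 -> window=[72, 51] -> max=72
step 11: append 76 -> window=[51, 76] -> max=76
step 12: append 3 -> window=[76, 3] -> max=76
step 13: append 32 -> window=[3, 32] -> max=32
Recorded maximums: 83 54 54 50 39 55 55 72 72 76 76 32
Changes between consecutive maximums: 7

Answer: 7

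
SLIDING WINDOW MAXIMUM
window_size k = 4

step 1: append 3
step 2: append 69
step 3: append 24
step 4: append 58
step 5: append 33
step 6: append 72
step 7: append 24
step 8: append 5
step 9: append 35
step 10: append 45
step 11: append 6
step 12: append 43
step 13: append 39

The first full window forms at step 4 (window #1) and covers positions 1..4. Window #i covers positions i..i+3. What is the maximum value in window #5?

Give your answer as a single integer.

Answer: 72

Derivation:
step 1: append 3 -> window=[3] (not full yet)
step 2: append 69 -> window=[3, 69] (not full yet)
step 3: append 24 -> window=[3, 69, 24] (not full yet)
step 4: append 58 -> window=[3, 69, 24, 58] -> max=69
step 5: append 33 -> window=[69, 24, 58, 33] -> max=69
step 6: append 72 -> window=[24, 58, 33, 72] -> max=72
step 7: append 24 -> window=[58, 33, 72, 24] -> max=72
step 8: append 5 -> window=[33, 72, 24, 5] -> max=72
Window #5 max = 72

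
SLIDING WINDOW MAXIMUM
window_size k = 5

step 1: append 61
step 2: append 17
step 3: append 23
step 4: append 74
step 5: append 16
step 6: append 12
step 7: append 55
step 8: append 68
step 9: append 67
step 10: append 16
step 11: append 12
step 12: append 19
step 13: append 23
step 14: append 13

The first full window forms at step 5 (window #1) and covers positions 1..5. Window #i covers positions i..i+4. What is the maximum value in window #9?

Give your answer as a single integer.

Answer: 67

Derivation:
step 1: append 61 -> window=[61] (not full yet)
step 2: append 17 -> window=[61, 17] (not full yet)
step 3: append 23 -> window=[61, 17, 23] (not full yet)
step 4: append 74 -> window=[61, 17, 23, 74] (not full yet)
step 5: append 16 -> window=[61, 17, 23, 74, 16] -> max=74
step 6: append 12 -> window=[17, 23, 74, 16, 12] -> max=74
step 7: append 55 -> window=[23, 74, 16, 12, 55] -> max=74
step 8: append 68 -> window=[74, 16, 12, 55, 68] -> max=74
step 9: append 67 -> window=[16, 12, 55, 68, 67] -> max=68
step 10: append 16 -> window=[12, 55, 68, 67, 16] -> max=68
step 11: append 12 -> window=[55, 68, 67, 16, 12] -> max=68
step 12: append 19 -> window=[68, 67, 16, 12, 19] -> max=68
step 13: append 23 -> window=[67, 16, 12, 19, 23] -> max=67
Window #9 max = 67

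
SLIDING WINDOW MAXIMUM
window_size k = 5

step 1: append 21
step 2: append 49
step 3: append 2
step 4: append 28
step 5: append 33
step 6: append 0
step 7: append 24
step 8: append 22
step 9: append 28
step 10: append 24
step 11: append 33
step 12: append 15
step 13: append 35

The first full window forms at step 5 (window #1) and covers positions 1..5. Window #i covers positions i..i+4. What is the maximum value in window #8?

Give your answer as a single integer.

step 1: append 21 -> window=[21] (not full yet)
step 2: append 49 -> window=[21, 49] (not full yet)
step 3: append 2 -> window=[21, 49, 2] (not full yet)
step 4: append 28 -> window=[21, 49, 2, 28] (not full yet)
step 5: append 33 -> window=[21, 49, 2, 28, 33] -> max=49
step 6: append 0 -> window=[49, 2, 28, 33, 0] -> max=49
step 7: append 24 -> window=[2, 28, 33, 0, 24] -> max=33
step 8: append 22 -> window=[28, 33, 0, 24, 22] -> max=33
step 9: append 28 -> window=[33, 0, 24, 22, 28] -> max=33
step 10: append 24 -> window=[0, 24, 22, 28, 24] -> max=28
step 11: append 33 -> window=[24, 22, 28, 24, 33] -> max=33
step 12: append 15 -> window=[22, 28, 24, 33, 15] -> max=33
Window #8 max = 33

Answer: 33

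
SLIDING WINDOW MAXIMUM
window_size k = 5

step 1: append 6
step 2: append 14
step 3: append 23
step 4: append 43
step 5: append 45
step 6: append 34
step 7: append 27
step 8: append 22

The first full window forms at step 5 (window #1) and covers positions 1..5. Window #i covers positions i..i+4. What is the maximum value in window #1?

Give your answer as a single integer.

Answer: 45

Derivation:
step 1: append 6 -> window=[6] (not full yet)
step 2: append 14 -> window=[6, 14] (not full yet)
step 3: append 23 -> window=[6, 14, 23] (not full yet)
step 4: append 43 -> window=[6, 14, 23, 43] (not full yet)
step 5: append 45 -> window=[6, 14, 23, 43, 45] -> max=45
Window #1 max = 45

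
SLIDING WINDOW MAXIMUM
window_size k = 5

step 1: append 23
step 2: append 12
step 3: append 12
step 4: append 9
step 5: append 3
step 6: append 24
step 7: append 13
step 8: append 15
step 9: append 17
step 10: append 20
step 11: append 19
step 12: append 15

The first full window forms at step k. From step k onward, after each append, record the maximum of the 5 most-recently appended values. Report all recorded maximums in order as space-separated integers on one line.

step 1: append 23 -> window=[23] (not full yet)
step 2: append 12 -> window=[23, 12] (not full yet)
step 3: append 12 -> window=[23, 12, 12] (not full yet)
step 4: append 9 -> window=[23, 12, 12, 9] (not full yet)
step 5: append 3 -> window=[23, 12, 12, 9, 3] -> max=23
step 6: append 24 -> window=[12, 12, 9, 3, 24] -> max=24
step 7: append 13 -> window=[12, 9, 3, 24, 13] -> max=24
step 8: append 15 -> window=[9, 3, 24, 13, 15] -> max=24
step 9: append 17 -> window=[3, 24, 13, 15, 17] -> max=24
step 10: append 20 -> window=[24, 13, 15, 17, 20] -> max=24
step 11: append 19 -> window=[13, 15, 17, 20, 19] -> max=20
step 12: append 15 -> window=[15, 17, 20, 19, 15] -> max=20

Answer: 23 24 24 24 24 24 20 20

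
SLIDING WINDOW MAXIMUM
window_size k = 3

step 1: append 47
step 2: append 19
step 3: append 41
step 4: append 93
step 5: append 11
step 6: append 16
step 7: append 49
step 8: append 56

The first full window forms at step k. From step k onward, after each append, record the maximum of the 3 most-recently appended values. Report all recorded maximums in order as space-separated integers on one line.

Answer: 47 93 93 93 49 56

Derivation:
step 1: append 47 -> window=[47] (not full yet)
step 2: append 19 -> window=[47, 19] (not full yet)
step 3: append 41 -> window=[47, 19, 41] -> max=47
step 4: append 93 -> window=[19, 41, 93] -> max=93
step 5: append 11 -> window=[41, 93, 11] -> max=93
step 6: append 16 -> window=[93, 11, 16] -> max=93
step 7: append 49 -> window=[11, 16, 49] -> max=49
step 8: append 56 -> window=[16, 49, 56] -> max=56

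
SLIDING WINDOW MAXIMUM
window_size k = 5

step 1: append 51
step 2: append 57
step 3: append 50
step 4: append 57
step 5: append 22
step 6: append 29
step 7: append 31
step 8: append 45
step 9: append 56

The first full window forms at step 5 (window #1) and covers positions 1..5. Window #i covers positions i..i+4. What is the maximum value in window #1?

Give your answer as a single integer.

step 1: append 51 -> window=[51] (not full yet)
step 2: append 57 -> window=[51, 57] (not full yet)
step 3: append 50 -> window=[51, 57, 50] (not full yet)
step 4: append 57 -> window=[51, 57, 50, 57] (not full yet)
step 5: append 22 -> window=[51, 57, 50, 57, 22] -> max=57
Window #1 max = 57

Answer: 57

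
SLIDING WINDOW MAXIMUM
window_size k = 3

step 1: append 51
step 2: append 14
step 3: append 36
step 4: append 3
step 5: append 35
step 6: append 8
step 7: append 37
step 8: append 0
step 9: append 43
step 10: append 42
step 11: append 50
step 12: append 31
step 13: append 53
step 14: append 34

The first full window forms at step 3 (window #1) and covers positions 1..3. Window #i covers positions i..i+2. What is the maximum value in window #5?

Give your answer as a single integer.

step 1: append 51 -> window=[51] (not full yet)
step 2: append 14 -> window=[51, 14] (not full yet)
step 3: append 36 -> window=[51, 14, 36] -> max=51
step 4: append 3 -> window=[14, 36, 3] -> max=36
step 5: append 35 -> window=[36, 3, 35] -> max=36
step 6: append 8 -> window=[3, 35, 8] -> max=35
step 7: append 37 -> window=[35, 8, 37] -> max=37
Window #5 max = 37

Answer: 37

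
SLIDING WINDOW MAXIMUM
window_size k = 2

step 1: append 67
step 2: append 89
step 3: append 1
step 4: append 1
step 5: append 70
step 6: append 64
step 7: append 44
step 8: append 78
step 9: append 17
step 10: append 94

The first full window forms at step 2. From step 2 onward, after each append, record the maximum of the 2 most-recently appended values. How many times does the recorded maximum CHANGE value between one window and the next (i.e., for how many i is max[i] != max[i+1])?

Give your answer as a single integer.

Answer: 5

Derivation:
step 1: append 67 -> window=[67] (not full yet)
step 2: append 89 -> window=[67, 89] -> max=89
step 3: append 1 -> window=[89, 1] -> max=89
step 4: append 1 -> window=[1, 1] -> max=1
step 5: append 70 -> window=[1, 70] -> max=70
step 6: append 64 -> window=[70, 64] -> max=70
step 7: append 44 -> window=[64, 44] -> max=64
step 8: append 78 -> window=[44, 78] -> max=78
step 9: append 17 -> window=[78, 17] -> max=78
step 10: append 94 -> window=[17, 94] -> max=94
Recorded maximums: 89 89 1 70 70 64 78 78 94
Changes between consecutive maximums: 5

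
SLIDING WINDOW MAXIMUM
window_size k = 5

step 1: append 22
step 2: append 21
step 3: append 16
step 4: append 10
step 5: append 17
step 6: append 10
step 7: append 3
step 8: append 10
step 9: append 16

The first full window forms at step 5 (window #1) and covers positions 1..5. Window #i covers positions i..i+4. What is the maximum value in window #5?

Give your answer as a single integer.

step 1: append 22 -> window=[22] (not full yet)
step 2: append 21 -> window=[22, 21] (not full yet)
step 3: append 16 -> window=[22, 21, 16] (not full yet)
step 4: append 10 -> window=[22, 21, 16, 10] (not full yet)
step 5: append 17 -> window=[22, 21, 16, 10, 17] -> max=22
step 6: append 10 -> window=[21, 16, 10, 17, 10] -> max=21
step 7: append 3 -> window=[16, 10, 17, 10, 3] -> max=17
step 8: append 10 -> window=[10, 17, 10, 3, 10] -> max=17
step 9: append 16 -> window=[17, 10, 3, 10, 16] -> max=17
Window #5 max = 17

Answer: 17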